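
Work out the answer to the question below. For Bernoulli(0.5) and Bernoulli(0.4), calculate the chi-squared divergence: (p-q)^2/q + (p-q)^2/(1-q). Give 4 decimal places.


Chi-squared divergence between Bernoulli distributions:
chi^2 = (p-q)^2/q + (p-q)^2/(1-q).
p = 0.5, q = 0.4, p-q = 0.1.
(p-q)^2 = 0.01.
term1 = 0.01/0.4 = 0.025.
term2 = 0.01/0.6 = 0.016667.
chi^2 = 0.025 + 0.016667 = 0.0417

0.0417


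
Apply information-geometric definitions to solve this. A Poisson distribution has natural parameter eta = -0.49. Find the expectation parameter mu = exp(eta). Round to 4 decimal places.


Expectation parameter for Poisson exponential family:
mu = exp(eta).
eta = -0.49.
mu = exp(-0.49) = 0.6126

0.6126


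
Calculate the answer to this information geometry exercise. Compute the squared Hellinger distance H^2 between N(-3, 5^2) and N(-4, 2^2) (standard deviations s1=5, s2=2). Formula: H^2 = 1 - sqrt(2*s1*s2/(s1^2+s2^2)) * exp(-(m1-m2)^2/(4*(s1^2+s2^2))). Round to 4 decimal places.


Squared Hellinger distance for Gaussians:
H^2 = 1 - sqrt(2*s1*s2/(s1^2+s2^2)) * exp(-(m1-m2)^2/(4*(s1^2+s2^2))).
s1^2 = 25, s2^2 = 4, s1^2+s2^2 = 29.
sqrt(2*5*2/(29)) = 0.830455.
(m1-m2)^2 = (1)^2 = 1.
exp(-1/(4*29)) = exp(-0.008621) = 0.991416.
H^2 = 1 - 0.830455*0.991416 = 0.1767

0.1767


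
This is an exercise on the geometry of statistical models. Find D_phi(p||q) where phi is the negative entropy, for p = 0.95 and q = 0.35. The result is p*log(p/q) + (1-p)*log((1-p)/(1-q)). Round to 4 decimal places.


Bregman divergence with negative entropy generator:
D = p*log(p/q) + (1-p)*log((1-p)/(1-q)).
p = 0.95, q = 0.35.
p*log(p/q) = 0.95*log(0.95/0.35) = 0.948602.
(1-p)*log((1-p)/(1-q)) = 0.05*log(0.05/0.65) = -0.128247.
D = 0.948602 + -0.128247 = 0.8204

0.8204


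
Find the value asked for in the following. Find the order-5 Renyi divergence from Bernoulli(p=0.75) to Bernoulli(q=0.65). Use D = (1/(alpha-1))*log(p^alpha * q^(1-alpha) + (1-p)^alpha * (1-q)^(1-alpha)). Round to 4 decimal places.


Renyi divergence of order alpha between Bernoulli distributions:
D = (1/(alpha-1))*log(p^alpha * q^(1-alpha) + (1-p)^alpha * (1-q)^(1-alpha)).
alpha = 5, p = 0.75, q = 0.65.
p^alpha * q^(1-alpha) = 0.75^5 * 0.65^-4 = 1.329391.
(1-p)^alpha * (1-q)^(1-alpha) = 0.25^5 * 0.35^-4 = 0.065077.
sum = 1.329391 + 0.065077 = 1.394469.
D = (1/4)*log(1.394469) = 0.0831

0.0831


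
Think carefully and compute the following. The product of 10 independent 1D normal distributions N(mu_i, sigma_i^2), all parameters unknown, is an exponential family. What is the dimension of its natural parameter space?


Exponential family dimension calculation:
Each univariate normal has two natural parameters (mu/sigma^2 and -1/(2 sigma^2)).
With 10 independent components, dim = 2 * 10 = 20.

20


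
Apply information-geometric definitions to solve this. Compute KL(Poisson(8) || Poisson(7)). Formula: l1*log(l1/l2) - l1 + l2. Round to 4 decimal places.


KL divergence for Poisson:
KL = l1*log(l1/l2) - l1 + l2.
l1 = 8, l2 = 7.
log(8/7) = 0.133531.
l1*log(l1/l2) = 8 * 0.133531 = 1.068251.
KL = 1.068251 - 8 + 7 = 0.0683

0.0683


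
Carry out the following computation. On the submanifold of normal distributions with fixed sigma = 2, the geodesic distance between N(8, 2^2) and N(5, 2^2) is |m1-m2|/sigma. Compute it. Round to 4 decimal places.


On the fixed-variance normal subfamily, geodesic distance = |m1-m2|/sigma.
|8 - 5| = 3.
sigma = 2.
d = 3/2 = 1.5000

1.5000


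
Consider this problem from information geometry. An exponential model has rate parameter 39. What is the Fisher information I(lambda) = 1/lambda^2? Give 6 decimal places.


Fisher information for exponential: I(lambda) = 1/lambda^2.
lambda = 39, lambda^2 = 1521.
I = 1/1521 = 0.000657

0.000657


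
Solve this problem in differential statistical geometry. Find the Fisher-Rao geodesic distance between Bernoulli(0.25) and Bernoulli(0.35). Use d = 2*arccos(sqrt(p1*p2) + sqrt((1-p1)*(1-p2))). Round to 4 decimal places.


Geodesic distance on Bernoulli manifold:
d(p1,p2) = 2*arccos(sqrt(p1*p2) + sqrt((1-p1)*(1-p2))).
sqrt(p1*p2) = sqrt(0.25*0.35) = 0.295804.
sqrt((1-p1)*(1-p2)) = sqrt(0.75*0.65) = 0.698212.
arg = 0.295804 + 0.698212 = 0.994016.
d = 2*arccos(0.994016) = 0.2189

0.2189


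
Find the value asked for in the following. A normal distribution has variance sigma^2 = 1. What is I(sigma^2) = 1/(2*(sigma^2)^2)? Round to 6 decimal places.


Fisher information for variance: I(sigma^2) = 1/(2*sigma^4).
sigma^2 = 1, so sigma^4 = 1.
I = 1/(2*1) = 1/2 = 0.500000

0.500000


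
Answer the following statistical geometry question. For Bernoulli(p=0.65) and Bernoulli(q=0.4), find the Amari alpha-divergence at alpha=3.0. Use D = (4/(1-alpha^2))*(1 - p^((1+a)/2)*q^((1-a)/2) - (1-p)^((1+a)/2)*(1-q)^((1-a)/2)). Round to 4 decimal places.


Amari alpha-divergence:
D = (4/(1-alpha^2))*(1 - p^((1+a)/2)*q^((1-a)/2) - (1-p)^((1+a)/2)*(1-q)^((1-a)/2)).
alpha = 3.0, p = 0.65, q = 0.4.
e1 = (1+alpha)/2 = 2.0, e2 = (1-alpha)/2 = -1.0.
t1 = p^e1 * q^e2 = 0.65^2.0 * 0.4^-1.0 = 1.05625.
t2 = (1-p)^e1 * (1-q)^e2 = 0.35^2.0 * 0.6^-1.0 = 0.204167.
4/(1-alpha^2) = -0.5.
D = -0.5*(1 - 1.05625 - 0.204167) = 0.1302

0.1302


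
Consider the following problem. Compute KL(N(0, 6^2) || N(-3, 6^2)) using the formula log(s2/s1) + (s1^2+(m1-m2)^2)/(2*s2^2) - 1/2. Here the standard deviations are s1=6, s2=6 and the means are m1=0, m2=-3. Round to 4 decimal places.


KL divergence between normal distributions:
KL = log(s2/s1) + (s1^2 + (m1-m2)^2)/(2*s2^2) - 1/2.
log(6/6) = 0.0.
(6^2 + (0--3)^2)/(2*6^2) = (36 + 9)/72 = 0.625.
KL = 0.0 + 0.625 - 0.5 = 0.1250

0.1250


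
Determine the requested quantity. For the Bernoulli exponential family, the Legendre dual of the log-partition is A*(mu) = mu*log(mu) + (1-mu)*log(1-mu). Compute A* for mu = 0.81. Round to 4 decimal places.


Legendre transform for Bernoulli:
A*(mu) = mu*log(mu) + (1-mu)*log(1-mu).
mu = 0.81, 1-mu = 0.19.
mu*log(mu) = 0.81*log(0.81) = -0.170684.
(1-mu)*log(1-mu) = 0.19*log(0.19) = -0.315539.
A* = -0.170684 + -0.315539 = -0.4862

-0.4862


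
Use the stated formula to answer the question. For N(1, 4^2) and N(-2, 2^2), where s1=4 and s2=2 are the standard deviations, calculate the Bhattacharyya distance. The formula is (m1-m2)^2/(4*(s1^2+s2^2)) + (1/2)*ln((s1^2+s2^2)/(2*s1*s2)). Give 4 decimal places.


Bhattacharyya distance between two Gaussians:
DB = (m1-m2)^2/(4*(s1^2+s2^2)) + (1/2)*ln((s1^2+s2^2)/(2*s1*s2)).
(m1-m2)^2 = (3)^2 = 9.
s1^2+s2^2 = 16 + 4 = 20.
term1 = 9/80 = 0.1125.
term2 = 0.5*ln(20/16.0) = 0.111572.
DB = 0.1125 + 0.111572 = 0.2241

0.2241


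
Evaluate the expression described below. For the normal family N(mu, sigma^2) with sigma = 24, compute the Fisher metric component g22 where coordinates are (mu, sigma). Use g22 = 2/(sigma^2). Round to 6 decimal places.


For the 2-parameter normal family, the Fisher metric has:
  g11 = 1/sigma^2, g22 = 2/sigma^2.
sigma = 24, sigma^2 = 576.
g22 = 0.003472

0.003472


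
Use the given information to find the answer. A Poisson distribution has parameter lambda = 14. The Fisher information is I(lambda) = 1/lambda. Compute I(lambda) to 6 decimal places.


Fisher information for Poisson: I(lambda) = 1/lambda.
lambda = 14.
I(lambda) = 1/14 = 0.071429

0.071429


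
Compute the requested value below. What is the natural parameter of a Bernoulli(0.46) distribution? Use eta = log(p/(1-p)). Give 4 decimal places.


Natural parameter for Bernoulli: eta = log(p/(1-p)).
p = 0.46, 1-p = 0.54.
p/(1-p) = 0.851852.
eta = log(0.851852) = -0.1603

-0.1603


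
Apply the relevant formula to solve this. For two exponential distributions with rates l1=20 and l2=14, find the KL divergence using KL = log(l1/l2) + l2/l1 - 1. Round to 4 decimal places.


KL divergence for exponential family:
KL = log(l1/l2) + l2/l1 - 1.
log(20/14) = 0.356675.
14/20 = 0.7.
KL = 0.356675 + 0.7 - 1 = 0.0567

0.0567


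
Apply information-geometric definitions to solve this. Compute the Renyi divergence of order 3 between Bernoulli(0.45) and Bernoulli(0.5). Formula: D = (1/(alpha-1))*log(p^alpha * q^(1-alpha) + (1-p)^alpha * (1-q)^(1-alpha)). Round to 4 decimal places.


Renyi divergence of order alpha between Bernoulli distributions:
D = (1/(alpha-1))*log(p^alpha * q^(1-alpha) + (1-p)^alpha * (1-q)^(1-alpha)).
alpha = 3, p = 0.45, q = 0.5.
p^alpha * q^(1-alpha) = 0.45^3 * 0.5^-2 = 0.3645.
(1-p)^alpha * (1-q)^(1-alpha) = 0.55^3 * 0.5^-2 = 0.6655.
sum = 0.3645 + 0.6655 = 1.03.
D = (1/2)*log(1.03) = 0.0148

0.0148


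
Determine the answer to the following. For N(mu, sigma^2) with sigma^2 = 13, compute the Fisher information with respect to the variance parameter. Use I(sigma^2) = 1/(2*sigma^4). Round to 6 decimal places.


Fisher information for variance: I(sigma^2) = 1/(2*sigma^4).
sigma^2 = 13, so sigma^4 = 169.
I = 1/(2*169) = 1/338 = 0.002959

0.002959


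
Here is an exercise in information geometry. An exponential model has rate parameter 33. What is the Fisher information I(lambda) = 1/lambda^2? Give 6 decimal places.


Fisher information for exponential: I(lambda) = 1/lambda^2.
lambda = 33, lambda^2 = 1089.
I = 1/1089 = 0.000918

0.000918


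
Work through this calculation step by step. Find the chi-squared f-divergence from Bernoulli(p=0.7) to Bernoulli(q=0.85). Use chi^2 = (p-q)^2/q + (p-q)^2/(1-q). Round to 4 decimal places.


Chi-squared divergence between Bernoulli distributions:
chi^2 = (p-q)^2/q + (p-q)^2/(1-q).
p = 0.7, q = 0.85, p-q = -0.15.
(p-q)^2 = 0.0225.
term1 = 0.0225/0.85 = 0.026471.
term2 = 0.0225/0.15 = 0.15.
chi^2 = 0.026471 + 0.15 = 0.1765

0.1765


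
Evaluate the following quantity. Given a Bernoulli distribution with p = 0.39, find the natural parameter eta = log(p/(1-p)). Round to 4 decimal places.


Natural parameter for Bernoulli: eta = log(p/(1-p)).
p = 0.39, 1-p = 0.61.
p/(1-p) = 0.639344.
eta = log(0.639344) = -0.4473

-0.4473


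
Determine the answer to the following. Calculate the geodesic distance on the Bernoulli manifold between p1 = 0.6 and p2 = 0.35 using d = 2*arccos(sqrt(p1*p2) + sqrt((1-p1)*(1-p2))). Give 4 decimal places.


Geodesic distance on Bernoulli manifold:
d(p1,p2) = 2*arccos(sqrt(p1*p2) + sqrt((1-p1)*(1-p2))).
sqrt(p1*p2) = sqrt(0.6*0.35) = 0.458258.
sqrt((1-p1)*(1-p2)) = sqrt(0.4*0.65) = 0.509902.
arg = 0.458258 + 0.509902 = 0.96816.
d = 2*arccos(0.96816) = 0.5061

0.5061


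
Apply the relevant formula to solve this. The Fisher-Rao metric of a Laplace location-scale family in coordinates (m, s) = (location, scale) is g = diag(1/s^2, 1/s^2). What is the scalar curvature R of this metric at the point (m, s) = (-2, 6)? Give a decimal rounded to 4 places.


The metric has the form g = (A dm^2 + B ds^2)/s^2 with A = 1, B = 1.
Substitute u = sqrt(A/B)*m: g = B*(du^2 + ds^2)/s^2, i.e. B times the
Poincare upper half-plane metric, which has constant Gaussian curvature -1.
Scaling a 2D metric by a constant c divides the Gaussian curvature by c,
so K = -1/B = -1/(1) = -1.0000 everywhere (the point (m, s) = (-2, 6) is irrelevant:
the curvature is constant).
Scalar curvature in dimension 2: R = 2K = -2/(1) = -2.0000.

-2.0000


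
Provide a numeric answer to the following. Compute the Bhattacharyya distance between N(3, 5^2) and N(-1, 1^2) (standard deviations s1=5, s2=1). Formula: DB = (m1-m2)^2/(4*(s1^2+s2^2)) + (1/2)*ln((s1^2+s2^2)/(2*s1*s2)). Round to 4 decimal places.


Bhattacharyya distance between two Gaussians:
DB = (m1-m2)^2/(4*(s1^2+s2^2)) + (1/2)*ln((s1^2+s2^2)/(2*s1*s2)).
(m1-m2)^2 = (4)^2 = 16.
s1^2+s2^2 = 25 + 1 = 26.
term1 = 16/104 = 0.153846.
term2 = 0.5*ln(26/10.0) = 0.477756.
DB = 0.153846 + 0.477756 = 0.6316

0.6316


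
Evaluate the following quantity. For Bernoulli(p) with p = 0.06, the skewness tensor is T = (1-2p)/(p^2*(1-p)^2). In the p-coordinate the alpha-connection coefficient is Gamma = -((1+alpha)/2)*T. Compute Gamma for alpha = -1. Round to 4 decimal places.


Skewness (Amari-Chentsov) tensor: T = (1-2p)/(p^2*(1-p)^2).
p = 0.06, 1-2p = 0.88, p^2 = 0.0036, (1-p)^2 = 0.8836.
T = 0.88/(0.0036 * 0.8836) = 276.646044.
In the p-coordinate, Gamma^(alpha) = Gamma^(0) - (alpha/2)*T with Gamma^(0) = (1/2)*g'(p) = -T/2,
so Gamma^(alpha) = -((1+alpha)/2)*T.
alpha = -1, -(1+alpha)/2 = 0.0.
Gamma = 0.0 * 276.646044 = 0.0000

0.0000


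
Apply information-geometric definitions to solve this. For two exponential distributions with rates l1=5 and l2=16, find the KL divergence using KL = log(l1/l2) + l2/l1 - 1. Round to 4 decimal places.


KL divergence for exponential family:
KL = log(l1/l2) + l2/l1 - 1.
log(5/16) = -1.163151.
16/5 = 3.2.
KL = -1.163151 + 3.2 - 1 = 1.0368

1.0368


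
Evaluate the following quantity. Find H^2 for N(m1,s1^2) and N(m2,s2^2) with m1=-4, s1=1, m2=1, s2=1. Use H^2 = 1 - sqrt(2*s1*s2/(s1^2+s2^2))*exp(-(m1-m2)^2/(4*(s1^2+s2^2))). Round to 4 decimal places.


Squared Hellinger distance for Gaussians:
H^2 = 1 - sqrt(2*s1*s2/(s1^2+s2^2)) * exp(-(m1-m2)^2/(4*(s1^2+s2^2))).
s1^2 = 1, s2^2 = 1, s1^2+s2^2 = 2.
sqrt(2*1*1/(2)) = 1.0.
(m1-m2)^2 = (-5)^2 = 25.
exp(-25/(4*2)) = exp(-3.125) = 0.043937.
H^2 = 1 - 1.0*0.043937 = 0.9561

0.9561


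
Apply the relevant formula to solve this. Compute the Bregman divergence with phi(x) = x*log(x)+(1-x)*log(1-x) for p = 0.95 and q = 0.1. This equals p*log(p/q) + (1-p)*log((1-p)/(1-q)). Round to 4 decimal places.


Bregman divergence with negative entropy generator:
D = p*log(p/q) + (1-p)*log((1-p)/(1-q)).
p = 0.95, q = 0.1.
p*log(p/q) = 0.95*log(0.95/0.1) = 2.138727.
(1-p)*log((1-p)/(1-q)) = 0.05*log(0.05/0.9) = -0.144519.
D = 2.138727 + -0.144519 = 1.9942

1.9942


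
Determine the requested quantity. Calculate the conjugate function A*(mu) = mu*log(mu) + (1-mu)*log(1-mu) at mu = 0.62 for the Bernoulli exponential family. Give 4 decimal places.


Legendre transform for Bernoulli:
A*(mu) = mu*log(mu) + (1-mu)*log(1-mu).
mu = 0.62, 1-mu = 0.38.
mu*log(mu) = 0.62*log(0.62) = -0.296382.
(1-mu)*log(1-mu) = 0.38*log(0.38) = -0.367682.
A* = -0.296382 + -0.367682 = -0.6641

-0.6641


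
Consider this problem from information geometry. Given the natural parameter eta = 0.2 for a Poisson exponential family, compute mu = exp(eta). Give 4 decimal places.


Expectation parameter for Poisson exponential family:
mu = exp(eta).
eta = 0.2.
mu = exp(0.2) = 1.2214

1.2214


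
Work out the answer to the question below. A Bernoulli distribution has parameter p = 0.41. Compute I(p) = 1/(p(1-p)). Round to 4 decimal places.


For Bernoulli(p), Fisher information is I(p) = 1/(p*(1-p)).
p = 0.41, 1-p = 0.59.
p*(1-p) = 0.2419.
I(p) = 1/0.2419 = 4.1339

4.1339


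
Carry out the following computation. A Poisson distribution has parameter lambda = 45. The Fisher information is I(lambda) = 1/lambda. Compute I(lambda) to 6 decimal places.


Fisher information for Poisson: I(lambda) = 1/lambda.
lambda = 45.
I(lambda) = 1/45 = 0.022222

0.022222


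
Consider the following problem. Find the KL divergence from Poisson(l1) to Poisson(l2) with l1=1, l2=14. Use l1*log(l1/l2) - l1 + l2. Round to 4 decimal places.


KL divergence for Poisson:
KL = l1*log(l1/l2) - l1 + l2.
l1 = 1, l2 = 14.
log(1/14) = -2.639057.
l1*log(l1/l2) = 1 * -2.639057 = -2.639057.
KL = -2.639057 - 1 + 14 = 10.3609

10.3609


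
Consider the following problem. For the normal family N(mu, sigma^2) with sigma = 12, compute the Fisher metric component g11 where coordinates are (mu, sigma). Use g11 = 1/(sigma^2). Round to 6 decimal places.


For the 2-parameter normal family, the Fisher metric has:
  g11 = 1/sigma^2, g22 = 2/sigma^2.
sigma = 12, sigma^2 = 144.
g11 = 0.006944

0.006944


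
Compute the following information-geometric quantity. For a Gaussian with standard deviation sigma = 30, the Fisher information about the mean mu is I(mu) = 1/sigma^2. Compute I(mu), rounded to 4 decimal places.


The Fisher information for the mean of a normal distribution is I(mu) = 1/sigma^2.
sigma = 30, so sigma^2 = 900.
I(mu) = 1/900 = 0.0011

0.0011


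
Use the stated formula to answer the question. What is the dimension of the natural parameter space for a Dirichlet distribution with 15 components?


Exponential family dimension calculation:
Dirichlet with 15 components has 15 natural parameters.

15


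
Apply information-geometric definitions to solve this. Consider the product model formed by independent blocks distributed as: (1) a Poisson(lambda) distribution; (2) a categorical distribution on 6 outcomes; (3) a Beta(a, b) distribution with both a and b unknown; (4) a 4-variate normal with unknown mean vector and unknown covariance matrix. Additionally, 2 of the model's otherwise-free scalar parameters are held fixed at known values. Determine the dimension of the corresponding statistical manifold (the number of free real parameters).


The dimension of a statistical manifold equals the number of free
(independent) real parameters of the model. For a product of independent
blocks the parameter counts add.
- Poisson (lambda): 1.
- categorical on 6 outcomes (probabilities sum to 1): 6-1 = 5.
- Beta (a, b): 2.
- 4-variate normal: 4 (mean) + 4*5/2 = 10 (symmetric covariance) = 14.
Total = 1 + 5 + 2 + 14 = 22.
2 parameter(s) fixed at known values: 22 - 2 = 20.
Dimension = 20

20


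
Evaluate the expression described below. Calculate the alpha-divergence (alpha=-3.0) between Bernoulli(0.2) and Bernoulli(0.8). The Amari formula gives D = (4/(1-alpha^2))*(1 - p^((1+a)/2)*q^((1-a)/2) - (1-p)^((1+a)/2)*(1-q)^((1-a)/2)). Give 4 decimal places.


Amari alpha-divergence:
D = (4/(1-alpha^2))*(1 - p^((1+a)/2)*q^((1-a)/2) - (1-p)^((1+a)/2)*(1-q)^((1-a)/2)).
alpha = -3.0, p = 0.2, q = 0.8.
e1 = (1+alpha)/2 = -1.0, e2 = (1-alpha)/2 = 2.0.
t1 = p^e1 * q^e2 = 0.2^-1.0 * 0.8^2.0 = 3.2.
t2 = (1-p)^e1 * (1-q)^e2 = 0.8^-1.0 * 0.2^2.0 = 0.05.
4/(1-alpha^2) = -0.5.
D = -0.5*(1 - 3.2 - 0.05) = 1.1250

1.1250


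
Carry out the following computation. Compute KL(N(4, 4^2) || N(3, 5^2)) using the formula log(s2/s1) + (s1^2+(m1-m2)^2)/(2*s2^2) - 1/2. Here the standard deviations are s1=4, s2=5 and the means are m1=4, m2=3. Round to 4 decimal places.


KL divergence between normal distributions:
KL = log(s2/s1) + (s1^2 + (m1-m2)^2)/(2*s2^2) - 1/2.
log(5/4) = 0.223144.
(4^2 + (4-3)^2)/(2*5^2) = (16 + 1)/50 = 0.34.
KL = 0.223144 + 0.34 - 0.5 = 0.0631

0.0631


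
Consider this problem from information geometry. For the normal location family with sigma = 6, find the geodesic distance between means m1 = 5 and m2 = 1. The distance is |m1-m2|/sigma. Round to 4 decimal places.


On the fixed-variance normal subfamily, geodesic distance = |m1-m2|/sigma.
|5 - 1| = 4.
sigma = 6.
d = 4/6 = 0.6667

0.6667


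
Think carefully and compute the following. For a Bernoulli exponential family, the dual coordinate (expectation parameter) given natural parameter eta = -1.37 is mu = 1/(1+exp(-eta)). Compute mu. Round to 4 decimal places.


Dual coordinate (expectation parameter) for Bernoulli:
mu = 1/(1+exp(-eta)).
eta = -1.37.
exp(-eta) = exp(1.37) = 3.935351.
mu = 1/(1+3.935351) = 0.2026

0.2026


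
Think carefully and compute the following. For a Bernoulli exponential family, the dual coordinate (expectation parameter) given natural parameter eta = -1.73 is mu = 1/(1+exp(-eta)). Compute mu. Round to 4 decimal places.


Dual coordinate (expectation parameter) for Bernoulli:
mu = 1/(1+exp(-eta)).
eta = -1.73.
exp(-eta) = exp(1.73) = 5.640654.
mu = 1/(1+5.640654) = 0.1506

0.1506


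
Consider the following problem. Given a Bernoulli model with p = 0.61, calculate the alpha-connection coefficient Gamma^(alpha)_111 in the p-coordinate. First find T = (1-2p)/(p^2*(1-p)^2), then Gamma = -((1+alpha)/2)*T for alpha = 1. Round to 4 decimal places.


Skewness (Amari-Chentsov) tensor: T = (1-2p)/(p^2*(1-p)^2).
p = 0.61, 1-2p = -0.22, p^2 = 0.3721, (1-p)^2 = 0.1521.
T = -0.22/(0.3721 * 0.1521) = -3.887172.
In the p-coordinate, Gamma^(alpha) = Gamma^(0) - (alpha/2)*T with Gamma^(0) = (1/2)*g'(p) = -T/2,
so Gamma^(alpha) = -((1+alpha)/2)*T.
alpha = 1, -(1+alpha)/2 = -1.0.
Gamma = -1.0 * -3.887172 = 3.8872

3.8872


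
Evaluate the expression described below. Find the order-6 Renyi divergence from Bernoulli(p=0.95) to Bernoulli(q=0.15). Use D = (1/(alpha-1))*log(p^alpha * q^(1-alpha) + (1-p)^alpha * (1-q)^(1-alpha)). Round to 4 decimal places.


Renyi divergence of order alpha between Bernoulli distributions:
D = (1/(alpha-1))*log(p^alpha * q^(1-alpha) + (1-p)^alpha * (1-q)^(1-alpha)).
alpha = 6, p = 0.95, q = 0.15.
p^alpha * q^(1-alpha) = 0.95^6 * 0.15^-5 = 9680.222428.
(1-p)^alpha * (1-q)^(1-alpha) = 0.05^6 * 0.85^-5 = 0.0.
sum = 9680.222428 + 0.0 = 9680.222428.
D = (1/5)*log(9680.222428) = 1.8356

1.8356


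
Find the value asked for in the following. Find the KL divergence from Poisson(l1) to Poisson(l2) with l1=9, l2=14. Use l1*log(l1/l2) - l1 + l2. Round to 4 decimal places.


KL divergence for Poisson:
KL = l1*log(l1/l2) - l1 + l2.
l1 = 9, l2 = 14.
log(9/14) = -0.441833.
l1*log(l1/l2) = 9 * -0.441833 = -3.976495.
KL = -3.976495 - 9 + 14 = 1.0235

1.0235


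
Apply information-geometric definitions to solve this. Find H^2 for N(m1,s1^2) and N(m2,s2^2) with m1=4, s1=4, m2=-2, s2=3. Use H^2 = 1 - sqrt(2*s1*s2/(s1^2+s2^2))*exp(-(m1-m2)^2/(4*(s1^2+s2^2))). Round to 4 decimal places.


Squared Hellinger distance for Gaussians:
H^2 = 1 - sqrt(2*s1*s2/(s1^2+s2^2)) * exp(-(m1-m2)^2/(4*(s1^2+s2^2))).
s1^2 = 16, s2^2 = 9, s1^2+s2^2 = 25.
sqrt(2*4*3/(25)) = 0.979796.
(m1-m2)^2 = (6)^2 = 36.
exp(-36/(4*25)) = exp(-0.36) = 0.697676.
H^2 = 1 - 0.979796*0.697676 = 0.3164

0.3164


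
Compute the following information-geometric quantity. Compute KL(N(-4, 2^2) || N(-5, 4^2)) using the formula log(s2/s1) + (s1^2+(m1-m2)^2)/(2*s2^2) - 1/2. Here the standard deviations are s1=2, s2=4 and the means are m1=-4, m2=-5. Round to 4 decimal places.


KL divergence between normal distributions:
KL = log(s2/s1) + (s1^2 + (m1-m2)^2)/(2*s2^2) - 1/2.
log(4/2) = 0.693147.
(2^2 + (-4--5)^2)/(2*4^2) = (4 + 1)/32 = 0.15625.
KL = 0.693147 + 0.15625 - 0.5 = 0.3494

0.3494


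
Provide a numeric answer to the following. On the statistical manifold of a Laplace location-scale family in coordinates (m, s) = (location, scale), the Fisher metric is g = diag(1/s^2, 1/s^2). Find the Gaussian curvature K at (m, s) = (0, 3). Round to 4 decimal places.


The metric has the form g = (A dm^2 + B ds^2)/s^2 with A = 1, B = 1.
Substitute u = sqrt(A/B)*m: g = B*(du^2 + ds^2)/s^2, i.e. B times the
Poincare upper half-plane metric, which has constant Gaussian curvature -1.
Scaling a 2D metric by a constant c divides the Gaussian curvature by c,
so K = -1/B = -1/(1) = -1.0000 everywhere (the point (m, s) = (0, 3) is irrelevant:
the curvature is constant).
The requested Gaussian curvature is K = -1.0000.

-1.0000


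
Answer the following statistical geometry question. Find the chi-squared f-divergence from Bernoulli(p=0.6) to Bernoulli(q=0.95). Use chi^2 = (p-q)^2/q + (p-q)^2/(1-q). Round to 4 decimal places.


Chi-squared divergence between Bernoulli distributions:
chi^2 = (p-q)^2/q + (p-q)^2/(1-q).
p = 0.6, q = 0.95, p-q = -0.35.
(p-q)^2 = 0.1225.
term1 = 0.1225/0.95 = 0.128947.
term2 = 0.1225/0.05 = 2.45.
chi^2 = 0.128947 + 2.45 = 2.5789

2.5789


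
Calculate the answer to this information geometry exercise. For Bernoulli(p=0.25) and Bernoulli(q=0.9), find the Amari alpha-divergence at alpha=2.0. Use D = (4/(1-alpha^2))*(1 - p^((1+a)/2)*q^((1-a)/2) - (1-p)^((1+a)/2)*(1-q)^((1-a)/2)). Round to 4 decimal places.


Amari alpha-divergence:
D = (4/(1-alpha^2))*(1 - p^((1+a)/2)*q^((1-a)/2) - (1-p)^((1+a)/2)*(1-q)^((1-a)/2)).
alpha = 2.0, p = 0.25, q = 0.9.
e1 = (1+alpha)/2 = 1.5, e2 = (1-alpha)/2 = -0.5.
t1 = p^e1 * q^e2 = 0.25^1.5 * 0.9^-0.5 = 0.131762.
t2 = (1-p)^e1 * (1-q)^e2 = 0.75^1.5 * 0.1^-0.5 = 2.05396.
4/(1-alpha^2) = -1.333333.
D = -1.333333*(1 - 0.131762 - 2.05396) = 1.5810

1.5810


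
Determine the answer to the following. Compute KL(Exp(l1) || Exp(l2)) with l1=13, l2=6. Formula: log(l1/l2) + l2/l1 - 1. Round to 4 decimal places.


KL divergence for exponential family:
KL = log(l1/l2) + l2/l1 - 1.
log(13/6) = 0.77319.
6/13 = 0.461538.
KL = 0.77319 + 0.461538 - 1 = 0.2347

0.2347


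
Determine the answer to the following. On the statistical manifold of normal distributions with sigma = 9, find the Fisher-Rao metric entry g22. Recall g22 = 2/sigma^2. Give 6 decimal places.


For the 2-parameter normal family, the Fisher metric has:
  g11 = 1/sigma^2, g22 = 2/sigma^2.
sigma = 9, sigma^2 = 81.
g22 = 0.024691

0.024691


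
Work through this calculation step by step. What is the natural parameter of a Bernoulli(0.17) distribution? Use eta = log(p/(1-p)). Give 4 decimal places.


Natural parameter for Bernoulli: eta = log(p/(1-p)).
p = 0.17, 1-p = 0.83.
p/(1-p) = 0.204819.
eta = log(0.204819) = -1.5856

-1.5856


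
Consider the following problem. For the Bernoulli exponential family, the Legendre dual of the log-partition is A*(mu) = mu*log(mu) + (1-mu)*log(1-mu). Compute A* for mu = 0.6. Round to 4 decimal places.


Legendre transform for Bernoulli:
A*(mu) = mu*log(mu) + (1-mu)*log(1-mu).
mu = 0.6, 1-mu = 0.4.
mu*log(mu) = 0.6*log(0.6) = -0.306495.
(1-mu)*log(1-mu) = 0.4*log(0.4) = -0.366516.
A* = -0.306495 + -0.366516 = -0.6730

-0.6730


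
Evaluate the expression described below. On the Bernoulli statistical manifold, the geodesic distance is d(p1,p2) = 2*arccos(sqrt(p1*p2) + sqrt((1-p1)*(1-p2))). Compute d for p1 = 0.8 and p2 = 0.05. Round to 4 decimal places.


Geodesic distance on Bernoulli manifold:
d(p1,p2) = 2*arccos(sqrt(p1*p2) + sqrt((1-p1)*(1-p2))).
sqrt(p1*p2) = sqrt(0.8*0.05) = 0.2.
sqrt((1-p1)*(1-p2)) = sqrt(0.2*0.95) = 0.43589.
arg = 0.2 + 0.43589 = 0.63589.
d = 2*arccos(0.63589) = 1.7633

1.7633


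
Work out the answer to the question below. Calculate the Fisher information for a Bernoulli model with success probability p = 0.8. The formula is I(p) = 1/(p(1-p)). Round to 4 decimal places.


For Bernoulli(p), Fisher information is I(p) = 1/(p*(1-p)).
p = 0.8, 1-p = 0.2.
p*(1-p) = 0.16.
I(p) = 1/0.16 = 6.2500

6.2500


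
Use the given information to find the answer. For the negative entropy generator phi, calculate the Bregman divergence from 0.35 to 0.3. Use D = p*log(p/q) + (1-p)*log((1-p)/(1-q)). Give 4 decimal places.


Bregman divergence with negative entropy generator:
D = p*log(p/q) + (1-p)*log((1-p)/(1-q)).
p = 0.35, q = 0.3.
p*log(p/q) = 0.35*log(0.35/0.3) = 0.053953.
(1-p)*log((1-p)/(1-q)) = 0.65*log(0.65/0.7) = -0.04817.
D = 0.053953 + -0.04817 = 0.0058

0.0058


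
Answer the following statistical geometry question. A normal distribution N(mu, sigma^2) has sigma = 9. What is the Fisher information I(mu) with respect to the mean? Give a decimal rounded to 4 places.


The Fisher information for the mean of a normal distribution is I(mu) = 1/sigma^2.
sigma = 9, so sigma^2 = 81.
I(mu) = 1/81 = 0.0123

0.0123


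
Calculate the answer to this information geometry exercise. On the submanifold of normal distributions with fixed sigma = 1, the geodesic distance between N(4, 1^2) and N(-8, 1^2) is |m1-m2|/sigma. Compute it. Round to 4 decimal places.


On the fixed-variance normal subfamily, geodesic distance = |m1-m2|/sigma.
|4 - -8| = 12.
sigma = 1.
d = 12/1 = 12.0000

12.0000


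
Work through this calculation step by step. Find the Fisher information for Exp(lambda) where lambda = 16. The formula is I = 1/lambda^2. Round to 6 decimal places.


Fisher information for exponential: I(lambda) = 1/lambda^2.
lambda = 16, lambda^2 = 256.
I = 1/256 = 0.003906

0.003906


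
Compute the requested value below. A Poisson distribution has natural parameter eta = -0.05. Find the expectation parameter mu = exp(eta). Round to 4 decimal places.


Expectation parameter for Poisson exponential family:
mu = exp(eta).
eta = -0.05.
mu = exp(-0.05) = 0.9512

0.9512


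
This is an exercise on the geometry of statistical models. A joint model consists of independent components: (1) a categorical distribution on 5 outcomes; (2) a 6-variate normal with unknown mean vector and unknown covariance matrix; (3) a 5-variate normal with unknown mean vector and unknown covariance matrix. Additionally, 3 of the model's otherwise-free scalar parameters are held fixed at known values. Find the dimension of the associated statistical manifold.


The dimension of a statistical manifold equals the number of free
(independent) real parameters of the model. For a product of independent
blocks the parameter counts add.
- categorical on 5 outcomes (probabilities sum to 1): 5-1 = 4.
- 6-variate normal: 6 (mean) + 6*7/2 = 21 (symmetric covariance) = 27.
- 5-variate normal: 5 (mean) + 5*6/2 = 15 (symmetric covariance) = 20.
Total = 4 + 27 + 20 = 51.
3 parameter(s) fixed at known values: 51 - 3 = 48.
Dimension = 48

48


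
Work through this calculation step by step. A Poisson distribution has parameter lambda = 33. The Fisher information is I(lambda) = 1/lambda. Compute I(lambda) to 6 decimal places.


Fisher information for Poisson: I(lambda) = 1/lambda.
lambda = 33.
I(lambda) = 1/33 = 0.030303

0.030303


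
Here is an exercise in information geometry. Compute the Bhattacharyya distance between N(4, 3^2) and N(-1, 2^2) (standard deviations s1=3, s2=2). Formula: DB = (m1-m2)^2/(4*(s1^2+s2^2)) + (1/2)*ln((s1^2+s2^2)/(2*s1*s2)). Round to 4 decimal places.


Bhattacharyya distance between two Gaussians:
DB = (m1-m2)^2/(4*(s1^2+s2^2)) + (1/2)*ln((s1^2+s2^2)/(2*s1*s2)).
(m1-m2)^2 = (5)^2 = 25.
s1^2+s2^2 = 9 + 4 = 13.
term1 = 25/52 = 0.480769.
term2 = 0.5*ln(13/12.0) = 0.040021.
DB = 0.480769 + 0.040021 = 0.5208

0.5208


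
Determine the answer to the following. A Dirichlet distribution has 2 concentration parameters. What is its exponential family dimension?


Exponential family dimension calculation:
Dirichlet with 2 components has 2 natural parameters.

2


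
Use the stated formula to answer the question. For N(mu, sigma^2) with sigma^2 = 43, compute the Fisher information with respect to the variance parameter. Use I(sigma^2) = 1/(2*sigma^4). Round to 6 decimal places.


Fisher information for variance: I(sigma^2) = 1/(2*sigma^4).
sigma^2 = 43, so sigma^4 = 1849.
I = 1/(2*1849) = 1/3698 = 0.000270

0.000270


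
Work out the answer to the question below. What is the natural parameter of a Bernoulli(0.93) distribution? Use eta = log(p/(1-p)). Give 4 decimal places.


Natural parameter for Bernoulli: eta = log(p/(1-p)).
p = 0.93, 1-p = 0.07.
p/(1-p) = 13.285714.
eta = log(13.285714) = 2.5867

2.5867


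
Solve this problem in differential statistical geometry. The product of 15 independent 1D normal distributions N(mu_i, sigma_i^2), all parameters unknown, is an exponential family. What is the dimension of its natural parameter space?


Exponential family dimension calculation:
Each univariate normal has two natural parameters (mu/sigma^2 and -1/(2 sigma^2)).
With 15 independent components, dim = 2 * 15 = 30.

30


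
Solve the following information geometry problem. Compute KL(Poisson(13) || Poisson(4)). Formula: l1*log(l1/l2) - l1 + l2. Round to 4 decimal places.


KL divergence for Poisson:
KL = l1*log(l1/l2) - l1 + l2.
l1 = 13, l2 = 4.
log(13/4) = 1.178655.
l1*log(l1/l2) = 13 * 1.178655 = 15.322515.
KL = 15.322515 - 13 + 4 = 6.3225

6.3225


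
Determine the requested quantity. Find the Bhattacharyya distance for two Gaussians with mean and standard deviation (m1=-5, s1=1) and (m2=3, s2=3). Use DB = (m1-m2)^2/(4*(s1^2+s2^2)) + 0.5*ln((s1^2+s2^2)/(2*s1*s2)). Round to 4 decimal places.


Bhattacharyya distance between two Gaussians:
DB = (m1-m2)^2/(4*(s1^2+s2^2)) + (1/2)*ln((s1^2+s2^2)/(2*s1*s2)).
(m1-m2)^2 = (-8)^2 = 64.
s1^2+s2^2 = 1 + 9 = 10.
term1 = 64/40 = 1.6.
term2 = 0.5*ln(10/6.0) = 0.255413.
DB = 1.6 + 0.255413 = 1.8554

1.8554


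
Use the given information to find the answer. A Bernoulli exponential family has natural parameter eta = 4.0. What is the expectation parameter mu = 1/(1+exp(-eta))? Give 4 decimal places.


Dual coordinate (expectation parameter) for Bernoulli:
mu = 1/(1+exp(-eta)).
eta = 4.0.
exp(-eta) = exp(-4.0) = 0.018316.
mu = 1/(1+0.018316) = 0.9820

0.9820


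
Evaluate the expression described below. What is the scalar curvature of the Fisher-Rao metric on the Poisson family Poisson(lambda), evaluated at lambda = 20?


This family has a single free parameter, so its statistical manifold
is 1-dimensional. The Riemann curvature tensor of any 1-dimensional
Riemannian manifold vanishes identically, so R = 0.

0


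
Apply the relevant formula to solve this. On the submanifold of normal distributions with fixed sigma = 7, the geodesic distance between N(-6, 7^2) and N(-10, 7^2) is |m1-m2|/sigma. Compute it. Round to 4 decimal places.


On the fixed-variance normal subfamily, geodesic distance = |m1-m2|/sigma.
|-6 - -10| = 4.
sigma = 7.
d = 4/7 = 0.5714

0.5714


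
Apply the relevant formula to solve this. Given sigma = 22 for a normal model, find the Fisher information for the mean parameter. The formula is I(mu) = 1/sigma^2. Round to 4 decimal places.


The Fisher information for the mean of a normal distribution is I(mu) = 1/sigma^2.
sigma = 22, so sigma^2 = 484.
I(mu) = 1/484 = 0.0021

0.0021


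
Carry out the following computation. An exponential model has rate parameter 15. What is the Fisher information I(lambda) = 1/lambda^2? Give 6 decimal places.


Fisher information for exponential: I(lambda) = 1/lambda^2.
lambda = 15, lambda^2 = 225.
I = 1/225 = 0.004444

0.004444


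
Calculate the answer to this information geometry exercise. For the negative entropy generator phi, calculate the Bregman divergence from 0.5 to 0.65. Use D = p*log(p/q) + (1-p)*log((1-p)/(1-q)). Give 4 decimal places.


Bregman divergence with negative entropy generator:
D = p*log(p/q) + (1-p)*log((1-p)/(1-q)).
p = 0.5, q = 0.65.
p*log(p/q) = 0.5*log(0.5/0.65) = -0.131182.
(1-p)*log((1-p)/(1-q)) = 0.5*log(0.5/0.35) = 0.178337.
D = -0.131182 + 0.178337 = 0.0472

0.0472


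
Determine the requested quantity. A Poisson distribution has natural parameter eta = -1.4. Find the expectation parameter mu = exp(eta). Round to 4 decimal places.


Expectation parameter for Poisson exponential family:
mu = exp(eta).
eta = -1.4.
mu = exp(-1.4) = 0.2466

0.2466


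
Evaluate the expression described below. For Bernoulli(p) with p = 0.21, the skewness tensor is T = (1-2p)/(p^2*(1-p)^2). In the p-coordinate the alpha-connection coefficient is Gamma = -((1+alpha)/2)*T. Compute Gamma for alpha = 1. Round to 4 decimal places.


Skewness (Amari-Chentsov) tensor: T = (1-2p)/(p^2*(1-p)^2).
p = 0.21, 1-2p = 0.58, p^2 = 0.0441, (1-p)^2 = 0.6241.
T = 0.58/(0.0441 * 0.6241) = 21.07343.
In the p-coordinate, Gamma^(alpha) = Gamma^(0) - (alpha/2)*T with Gamma^(0) = (1/2)*g'(p) = -T/2,
so Gamma^(alpha) = -((1+alpha)/2)*T.
alpha = 1, -(1+alpha)/2 = -1.0.
Gamma = -1.0 * 21.07343 = -21.0734

-21.0734


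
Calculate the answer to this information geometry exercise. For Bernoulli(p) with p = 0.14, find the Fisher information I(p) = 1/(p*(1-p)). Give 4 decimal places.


For Bernoulli(p), Fisher information is I(p) = 1/(p*(1-p)).
p = 0.14, 1-p = 0.86.
p*(1-p) = 0.1204.
I(p) = 1/0.1204 = 8.3056

8.3056


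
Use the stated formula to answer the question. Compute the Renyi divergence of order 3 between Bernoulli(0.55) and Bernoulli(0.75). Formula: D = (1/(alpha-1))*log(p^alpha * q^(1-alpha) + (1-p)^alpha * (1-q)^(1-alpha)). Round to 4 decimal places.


Renyi divergence of order alpha between Bernoulli distributions:
D = (1/(alpha-1))*log(p^alpha * q^(1-alpha) + (1-p)^alpha * (1-q)^(1-alpha)).
alpha = 3, p = 0.55, q = 0.75.
p^alpha * q^(1-alpha) = 0.55^3 * 0.75^-2 = 0.295778.
(1-p)^alpha * (1-q)^(1-alpha) = 0.45^3 * 0.25^-2 = 1.458.
sum = 0.295778 + 1.458 = 1.753778.
D = (1/2)*log(1.753778) = 0.2809

0.2809


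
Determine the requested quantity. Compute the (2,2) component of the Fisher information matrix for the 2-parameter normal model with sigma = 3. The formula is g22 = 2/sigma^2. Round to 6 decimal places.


For the 2-parameter normal family, the Fisher metric has:
  g11 = 1/sigma^2, g22 = 2/sigma^2.
sigma = 3, sigma^2 = 9.
g22 = 0.222222

0.222222


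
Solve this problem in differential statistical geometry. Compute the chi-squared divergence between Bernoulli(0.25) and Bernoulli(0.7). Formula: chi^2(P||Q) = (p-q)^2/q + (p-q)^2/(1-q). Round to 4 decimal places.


Chi-squared divergence between Bernoulli distributions:
chi^2 = (p-q)^2/q + (p-q)^2/(1-q).
p = 0.25, q = 0.7, p-q = -0.45.
(p-q)^2 = 0.2025.
term1 = 0.2025/0.7 = 0.289286.
term2 = 0.2025/0.3 = 0.675.
chi^2 = 0.289286 + 0.675 = 0.9643

0.9643


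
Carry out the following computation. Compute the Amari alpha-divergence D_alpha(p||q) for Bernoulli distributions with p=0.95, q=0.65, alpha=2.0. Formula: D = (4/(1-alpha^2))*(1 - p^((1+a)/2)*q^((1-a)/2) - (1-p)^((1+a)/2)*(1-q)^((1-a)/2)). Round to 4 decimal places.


Amari alpha-divergence:
D = (4/(1-alpha^2))*(1 - p^((1+a)/2)*q^((1-a)/2) - (1-p)^((1+a)/2)*(1-q)^((1-a)/2)).
alpha = 2.0, p = 0.95, q = 0.65.
e1 = (1+alpha)/2 = 1.5, e2 = (1-alpha)/2 = -0.5.
t1 = p^e1 * q^e2 = 0.95^1.5 * 0.65^-0.5 = 1.148494.
t2 = (1-p)^e1 * (1-q)^e2 = 0.05^1.5 * 0.35^-0.5 = 0.018898.
4/(1-alpha^2) = -1.333333.
D = -1.333333*(1 - 1.148494 - 0.018898) = 0.2232

0.2232


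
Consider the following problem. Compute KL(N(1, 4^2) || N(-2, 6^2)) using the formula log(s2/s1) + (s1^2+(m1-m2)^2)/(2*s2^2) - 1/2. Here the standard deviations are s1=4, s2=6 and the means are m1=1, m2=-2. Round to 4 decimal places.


KL divergence between normal distributions:
KL = log(s2/s1) + (s1^2 + (m1-m2)^2)/(2*s2^2) - 1/2.
log(6/4) = 0.405465.
(4^2 + (1--2)^2)/(2*6^2) = (16 + 9)/72 = 0.347222.
KL = 0.405465 + 0.347222 - 0.5 = 0.2527

0.2527


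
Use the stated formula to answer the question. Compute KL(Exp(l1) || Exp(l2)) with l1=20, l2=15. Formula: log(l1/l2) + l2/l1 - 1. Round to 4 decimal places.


KL divergence for exponential family:
KL = log(l1/l2) + l2/l1 - 1.
log(20/15) = 0.287682.
15/20 = 0.75.
KL = 0.287682 + 0.75 - 1 = 0.0377

0.0377


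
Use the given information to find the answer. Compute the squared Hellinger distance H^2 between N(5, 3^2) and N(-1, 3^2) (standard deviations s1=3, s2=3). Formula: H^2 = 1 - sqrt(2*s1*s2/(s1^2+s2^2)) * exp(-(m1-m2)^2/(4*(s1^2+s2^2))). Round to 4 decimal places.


Squared Hellinger distance for Gaussians:
H^2 = 1 - sqrt(2*s1*s2/(s1^2+s2^2)) * exp(-(m1-m2)^2/(4*(s1^2+s2^2))).
s1^2 = 9, s2^2 = 9, s1^2+s2^2 = 18.
sqrt(2*3*3/(18)) = 1.0.
(m1-m2)^2 = (6)^2 = 36.
exp(-36/(4*18)) = exp(-0.5) = 0.606531.
H^2 = 1 - 1.0*0.606531 = 0.3935

0.3935


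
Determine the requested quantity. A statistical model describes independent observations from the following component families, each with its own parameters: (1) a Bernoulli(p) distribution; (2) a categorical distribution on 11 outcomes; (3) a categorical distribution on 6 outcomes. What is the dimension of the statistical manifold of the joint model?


The dimension of a statistical manifold equals the number of free
(independent) real parameters of the model. For a product of independent
blocks the parameter counts add.
- Bernoulli (p): 1.
- categorical on 11 outcomes (probabilities sum to 1): 11-1 = 10.
- categorical on 6 outcomes (probabilities sum to 1): 6-1 = 5.
Total = 1 + 10 + 5 = 16.
Dimension = 16

16


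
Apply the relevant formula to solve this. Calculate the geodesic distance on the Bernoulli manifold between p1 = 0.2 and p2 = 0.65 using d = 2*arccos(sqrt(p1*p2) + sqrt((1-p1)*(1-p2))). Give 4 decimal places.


Geodesic distance on Bernoulli manifold:
d(p1,p2) = 2*arccos(sqrt(p1*p2) + sqrt((1-p1)*(1-p2))).
sqrt(p1*p2) = sqrt(0.2*0.65) = 0.360555.
sqrt((1-p1)*(1-p2)) = sqrt(0.8*0.35) = 0.52915.
arg = 0.360555 + 0.52915 = 0.889705.
d = 2*arccos(0.889705) = 0.9482

0.9482


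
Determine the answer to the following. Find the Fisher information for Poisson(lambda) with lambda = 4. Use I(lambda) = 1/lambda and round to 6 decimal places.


Fisher information for Poisson: I(lambda) = 1/lambda.
lambda = 4.
I(lambda) = 1/4 = 0.250000

0.250000
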